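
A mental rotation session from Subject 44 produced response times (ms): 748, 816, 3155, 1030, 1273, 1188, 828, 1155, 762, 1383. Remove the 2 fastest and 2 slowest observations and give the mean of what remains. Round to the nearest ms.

Sorted: 748, 762, 816, 828, 1030, 1155, 1188, 1273, 1383, 3155
Drop lowest 2 (748, 762) and highest 2 (1383, 3155)
Remaining (n=6): Σ = 6290, mean = 6290/6 = 1048.333

1048 ms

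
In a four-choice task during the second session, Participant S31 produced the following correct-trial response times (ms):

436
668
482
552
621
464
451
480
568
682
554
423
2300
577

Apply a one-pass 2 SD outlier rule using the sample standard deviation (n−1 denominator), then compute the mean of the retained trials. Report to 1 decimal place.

535.2 ms

n = 14, ΣRT = 9258, M = 661.286
Σ(x−M)² = 2982424.86; s = √(2982424.86/13) = 478.975
Cutoffs: 661.286 ± 2·478.975 → [-296.7, 1619.2]
Outside: 2300 → excluded.
Retained (n=13): Σ = 6958, mean = 6958/13 = 535.231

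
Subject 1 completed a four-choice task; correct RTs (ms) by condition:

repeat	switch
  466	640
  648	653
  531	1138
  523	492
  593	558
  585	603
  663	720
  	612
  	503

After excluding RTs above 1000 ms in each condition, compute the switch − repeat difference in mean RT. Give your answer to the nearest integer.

switch: exclude 1138
M(repeat) = 4009/7 = 572.714
M(switch) = 4781/8 = 597.625
Difference = 597.625 − 572.714 = 24.911 ms

25 ms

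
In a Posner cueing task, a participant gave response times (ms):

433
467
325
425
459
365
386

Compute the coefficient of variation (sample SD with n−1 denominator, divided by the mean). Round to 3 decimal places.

0.127

n = 7, Σ = 2860, M = 408.5714
Σ(x−M)² = 16215.714; s = √(16215.714/6) = 51.9867
CV = 51.9867 / 408.5714 = 0.12724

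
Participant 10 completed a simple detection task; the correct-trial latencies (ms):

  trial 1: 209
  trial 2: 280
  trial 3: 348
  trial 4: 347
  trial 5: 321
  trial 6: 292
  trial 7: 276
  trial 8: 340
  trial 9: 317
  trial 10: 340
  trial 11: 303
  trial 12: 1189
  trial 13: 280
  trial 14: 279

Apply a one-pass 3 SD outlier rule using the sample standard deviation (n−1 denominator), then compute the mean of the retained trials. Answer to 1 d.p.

n = 14, ΣRT = 5121, M = 365.786
Σ(x−M)² = 748346.36; s = √(748346.36/13) = 239.927
Cutoffs: 365.786 ± 3·239.927 → [-354.0, 1085.6]
Outside: 1189 → excluded.
Retained (n=13): Σ = 3932, mean = 3932/13 = 302.462

302.5 ms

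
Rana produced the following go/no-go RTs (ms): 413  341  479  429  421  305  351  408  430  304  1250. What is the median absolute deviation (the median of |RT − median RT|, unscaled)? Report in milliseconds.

62 ms

Sorted: 304, 305, 341, 351, 408, 413, 421, 429, 430, 479, 1250 → median = 413
|x − 413|: 0, 72, 66, 16, 8, 108, 62, 5, 17, 109, 837
Sorted deviations: 0, 5, 8, 16, 17, 62, 66, 72, 108, 109, 837 → MAD = 62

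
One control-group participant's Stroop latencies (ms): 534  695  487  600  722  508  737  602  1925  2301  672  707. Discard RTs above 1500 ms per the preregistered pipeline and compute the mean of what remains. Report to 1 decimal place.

626.4 ms

Excluded: 1925, 2301
Retained (n=10): Σ = 6264
Mean = 6264/10 = 626.4000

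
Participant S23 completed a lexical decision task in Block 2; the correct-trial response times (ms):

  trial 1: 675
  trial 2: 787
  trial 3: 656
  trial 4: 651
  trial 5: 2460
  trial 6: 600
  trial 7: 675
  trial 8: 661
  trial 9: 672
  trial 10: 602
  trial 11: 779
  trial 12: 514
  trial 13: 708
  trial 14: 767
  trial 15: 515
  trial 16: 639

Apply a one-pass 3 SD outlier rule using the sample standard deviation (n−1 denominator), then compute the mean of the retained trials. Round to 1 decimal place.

n = 16, ΣRT = 12361, M = 772.562
Σ(x−M)² = 3131755.94; s = √(3131755.94/15) = 456.929
Cutoffs: 772.562 ± 3·456.929 → [-598.2, 2143.3]
Outside: 2460 → excluded.
Retained (n=15): Σ = 9901, mean = 9901/15 = 660.067

660.1 ms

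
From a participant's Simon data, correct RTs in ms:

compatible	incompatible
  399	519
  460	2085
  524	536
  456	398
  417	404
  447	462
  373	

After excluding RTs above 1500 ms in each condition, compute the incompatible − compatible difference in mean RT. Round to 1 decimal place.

24.4 ms

incompatible: exclude 2085
M(compatible) = 3076/7 = 439.429
M(incompatible) = 2319/5 = 463.800
Difference = 463.800 − 439.429 = 24.371 ms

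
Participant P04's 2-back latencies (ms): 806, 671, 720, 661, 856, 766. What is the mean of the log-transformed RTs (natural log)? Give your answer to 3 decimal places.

6.611

ln(RT): 6.6921, 6.5088, 6.5793, 6.4938, 6.7523, 6.6412
Σ ln(RT) = 39.6673
Mean = 39.6673/6 = 6.61122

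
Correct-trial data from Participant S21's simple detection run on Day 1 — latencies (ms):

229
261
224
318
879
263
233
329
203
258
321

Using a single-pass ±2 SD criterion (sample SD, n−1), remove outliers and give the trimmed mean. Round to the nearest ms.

264 ms

n = 11, ΣRT = 3518, M = 319.818
Σ(x−M)² = 361895.64; s = √(361895.64/10) = 190.236
Cutoffs: 319.818 ± 2·190.236 → [-60.7, 700.3]
Outside: 879 → excluded.
Retained (n=10): Σ = 2639, mean = 2639/10 = 263.900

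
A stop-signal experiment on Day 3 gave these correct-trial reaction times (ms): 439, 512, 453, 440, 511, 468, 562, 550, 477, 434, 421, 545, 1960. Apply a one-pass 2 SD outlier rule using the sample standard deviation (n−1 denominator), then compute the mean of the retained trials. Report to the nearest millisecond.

n = 13, ΣRT = 7772, M = 597.846
Σ(x−M)² = 2037453.69; s = √(2037453.69/12) = 412.053
Cutoffs: 597.846 ± 2·412.053 → [-226.3, 1422.0]
Outside: 1960 → excluded.
Retained (n=12): Σ = 5812, mean = 5812/12 = 484.333

484 ms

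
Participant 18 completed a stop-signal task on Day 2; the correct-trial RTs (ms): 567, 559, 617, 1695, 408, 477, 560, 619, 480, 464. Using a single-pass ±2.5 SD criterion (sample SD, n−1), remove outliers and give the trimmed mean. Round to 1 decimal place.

527.9 ms

n = 10, ΣRT = 6446, M = 644.600
Σ(x−M)² = 1269042.40; s = √(1269042.40/9) = 375.506
Cutoffs: 644.600 ± 2.5·375.506 → [-294.2, 1583.4]
Outside: 1695 → excluded.
Retained (n=9): Σ = 4751, mean = 4751/9 = 527.889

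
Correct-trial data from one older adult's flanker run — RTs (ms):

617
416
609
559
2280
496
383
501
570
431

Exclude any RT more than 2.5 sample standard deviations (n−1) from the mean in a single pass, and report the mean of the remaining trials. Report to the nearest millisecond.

509 ms

n = 10, ΣRT = 6862, M = 686.200
Σ(x−M)² = 2881169.60; s = √(2881169.60/9) = 565.800
Cutoffs: 686.200 ± 2.5·565.800 → [-728.3, 2100.7]
Outside: 2280 → excluded.
Retained (n=9): Σ = 4582, mean = 4582/9 = 509.111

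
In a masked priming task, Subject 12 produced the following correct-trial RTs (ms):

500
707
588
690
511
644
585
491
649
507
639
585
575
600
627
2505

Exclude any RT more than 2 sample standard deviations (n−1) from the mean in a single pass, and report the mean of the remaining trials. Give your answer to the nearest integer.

593 ms

n = 16, ΣRT = 11403, M = 712.688
Σ(x−M)² = 3491655.44; s = √(3491655.44/15) = 482.470
Cutoffs: 712.688 ± 2·482.470 → [-252.3, 1677.6]
Outside: 2505 → excluded.
Retained (n=15): Σ = 8898, mean = 8898/15 = 593.200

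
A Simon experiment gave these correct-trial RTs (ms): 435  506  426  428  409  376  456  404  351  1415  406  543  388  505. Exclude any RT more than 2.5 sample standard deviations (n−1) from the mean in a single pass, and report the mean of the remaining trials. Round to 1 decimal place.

n = 14, ΣRT = 7048, M = 503.429
Σ(x−M)² = 932245.43; s = √(932245.43/13) = 267.789
Cutoffs: 503.429 ± 2.5·267.789 → [-166.0, 1172.9]
Outside: 1415 → excluded.
Retained (n=13): Σ = 5633, mean = 5633/13 = 433.308

433.3 ms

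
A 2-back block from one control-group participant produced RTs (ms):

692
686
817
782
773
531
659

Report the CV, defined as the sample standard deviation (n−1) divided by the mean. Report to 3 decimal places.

n = 7, Σ = 4940, M = 705.7143
Σ(x−M)² = 56015.429; s = √(56015.429/6) = 96.6225
CV = 96.6225 / 705.7143 = 0.13691

0.137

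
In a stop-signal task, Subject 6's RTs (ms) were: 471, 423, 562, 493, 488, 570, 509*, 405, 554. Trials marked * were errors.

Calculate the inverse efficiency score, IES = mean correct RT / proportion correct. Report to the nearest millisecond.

Correct trials (n=8): 471, 423, 562, 493, 488, 570, 405, 554
Mean correct RT = 3966/8 = 495.7500 ms
Proportion correct = 8/9
IES = 495.7500 / (8/9) = 557.719 ms

558 ms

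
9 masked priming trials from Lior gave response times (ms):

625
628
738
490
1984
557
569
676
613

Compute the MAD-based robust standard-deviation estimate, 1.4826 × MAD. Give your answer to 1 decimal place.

83.0 ms

Sorted: 490, 557, 569, 613, 625, 628, 676, 738, 1984 → median = 625
|x − 625| sorted: 0, 3, 12, 51, 56, 68, 113, 135, 1359 → MAD = 56
Robust SD ≈ 1.4826 × 56 = 83.026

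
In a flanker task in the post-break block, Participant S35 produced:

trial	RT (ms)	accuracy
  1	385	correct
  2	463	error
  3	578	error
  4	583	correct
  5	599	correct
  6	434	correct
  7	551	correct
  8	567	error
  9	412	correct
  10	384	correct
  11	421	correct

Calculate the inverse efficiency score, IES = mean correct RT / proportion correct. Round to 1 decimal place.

647.8 ms

Correct trials (n=8): 385, 583, 599, 434, 551, 412, 384, 421
Mean correct RT = 3769/8 = 471.1250 ms
Proportion correct = 8/11
IES = 471.1250 / (8/11) = 647.797 ms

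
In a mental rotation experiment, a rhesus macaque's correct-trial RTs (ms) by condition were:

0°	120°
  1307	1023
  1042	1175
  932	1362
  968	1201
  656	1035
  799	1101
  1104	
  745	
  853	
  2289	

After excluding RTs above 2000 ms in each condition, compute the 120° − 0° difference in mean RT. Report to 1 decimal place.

215.5 ms

0°: exclude 2289
M(0°) = 8406/9 = 934.000
M(120°) = 6897/6 = 1149.500
Difference = 1149.500 − 934.000 = 215.500 ms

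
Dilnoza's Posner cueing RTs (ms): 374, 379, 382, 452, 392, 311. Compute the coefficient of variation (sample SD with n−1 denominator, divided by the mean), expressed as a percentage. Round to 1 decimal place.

11.8%

n = 6, Σ = 2290, M = 381.6667
Σ(x−M)² = 10113.333; s = √(10113.333/5) = 44.9741
CV = 44.9741 / 381.6667 = 0.11784 = 11.784%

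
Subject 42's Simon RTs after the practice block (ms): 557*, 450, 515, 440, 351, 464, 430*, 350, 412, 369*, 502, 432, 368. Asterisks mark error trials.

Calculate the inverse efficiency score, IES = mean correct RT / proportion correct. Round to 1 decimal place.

556.9 ms

Correct trials (n=10): 450, 515, 440, 351, 464, 350, 412, 502, 432, 368
Mean correct RT = 4284/10 = 428.4000 ms
Proportion correct = 10/13
IES = 428.4000 / (10/13) = 556.920 ms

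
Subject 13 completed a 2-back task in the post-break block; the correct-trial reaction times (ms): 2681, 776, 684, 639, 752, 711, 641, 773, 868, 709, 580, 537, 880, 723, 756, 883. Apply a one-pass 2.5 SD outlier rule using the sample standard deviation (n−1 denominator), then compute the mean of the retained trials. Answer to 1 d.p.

n = 16, ΣRT = 13593, M = 849.562
Σ(x−M)² = 3726673.94; s = √(3726673.94/15) = 498.443
Cutoffs: 849.562 ± 2.5·498.443 → [-396.5, 2095.7]
Outside: 2681 → excluded.
Retained (n=15): Σ = 10912, mean = 10912/15 = 727.467

727.5 ms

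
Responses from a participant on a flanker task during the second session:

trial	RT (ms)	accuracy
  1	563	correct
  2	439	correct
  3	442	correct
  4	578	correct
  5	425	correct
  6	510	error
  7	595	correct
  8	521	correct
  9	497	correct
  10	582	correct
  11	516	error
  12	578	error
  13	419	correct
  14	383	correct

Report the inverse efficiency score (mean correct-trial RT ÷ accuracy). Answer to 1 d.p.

629.9 ms

Correct trials (n=11): 563, 439, 442, 578, 425, 595, 521, 497, 582, 419, 383
Mean correct RT = 5444/11 = 494.9091 ms
Proportion correct = 11/14
IES = 494.9091 / (11/14) = 629.884 ms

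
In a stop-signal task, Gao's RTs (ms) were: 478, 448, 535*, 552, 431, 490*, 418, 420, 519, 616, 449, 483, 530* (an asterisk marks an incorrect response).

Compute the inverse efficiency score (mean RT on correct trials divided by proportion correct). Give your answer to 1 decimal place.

Correct trials (n=10): 478, 448, 552, 431, 418, 420, 519, 616, 449, 483
Mean correct RT = 4814/10 = 481.4000 ms
Proportion correct = 10/13
IES = 481.4000 / (10/13) = 625.820 ms

625.8 ms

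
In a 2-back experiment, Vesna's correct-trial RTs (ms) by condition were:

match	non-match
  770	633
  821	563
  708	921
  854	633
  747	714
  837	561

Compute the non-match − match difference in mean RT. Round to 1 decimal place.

-118.7 ms

M(match) = 4737/6 = 789.500
M(non-match) = 4025/6 = 670.833
Difference = 670.833 − 789.500 = -118.667 ms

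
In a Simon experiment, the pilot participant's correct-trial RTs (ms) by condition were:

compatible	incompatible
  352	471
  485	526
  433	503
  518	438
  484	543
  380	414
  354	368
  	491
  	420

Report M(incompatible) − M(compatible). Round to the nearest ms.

M(compatible) = 3006/7 = 429.429
M(incompatible) = 4174/9 = 463.778
Difference = 463.778 − 429.429 = 34.349 ms

34 ms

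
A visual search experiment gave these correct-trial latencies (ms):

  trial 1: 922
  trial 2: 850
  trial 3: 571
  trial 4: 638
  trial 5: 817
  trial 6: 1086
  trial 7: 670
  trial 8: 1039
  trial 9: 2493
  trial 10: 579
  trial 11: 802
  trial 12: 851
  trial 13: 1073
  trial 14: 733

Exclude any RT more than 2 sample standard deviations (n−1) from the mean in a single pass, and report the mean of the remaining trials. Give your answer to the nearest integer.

n = 14, ΣRT = 13124, M = 937.429
Σ(x−M)² = 2984475.43; s = √(2984475.43/13) = 479.140
Cutoffs: 937.429 ± 2·479.140 → [-20.9, 1895.7]
Outside: 2493 → excluded.
Retained (n=13): Σ = 10631, mean = 10631/13 = 817.769

818 ms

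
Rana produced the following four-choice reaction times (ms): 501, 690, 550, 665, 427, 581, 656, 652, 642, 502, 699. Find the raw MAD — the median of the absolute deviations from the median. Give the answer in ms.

Sorted: 427, 501, 502, 550, 581, 642, 652, 656, 665, 690, 699 → median = 642
|x − 642|: 141, 48, 92, 23, 215, 61, 14, 10, 0, 140, 57
Sorted deviations: 0, 10, 14, 23, 48, 57, 61, 92, 140, 141, 215 → MAD = 57

57 ms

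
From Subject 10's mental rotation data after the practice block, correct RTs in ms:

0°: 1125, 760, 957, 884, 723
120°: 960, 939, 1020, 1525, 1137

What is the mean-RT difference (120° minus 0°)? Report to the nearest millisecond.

M(0°) = 4449/5 = 889.800
M(120°) = 5581/5 = 1116.200
Difference = 1116.200 − 889.800 = 226.400 ms

226 ms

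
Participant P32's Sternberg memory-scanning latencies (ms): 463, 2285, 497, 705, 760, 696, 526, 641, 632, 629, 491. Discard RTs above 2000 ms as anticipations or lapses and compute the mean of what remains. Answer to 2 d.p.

604.00 ms

Excluded: 2285
Retained (n=10): Σ = 6040
Mean = 6040/10 = 604.0000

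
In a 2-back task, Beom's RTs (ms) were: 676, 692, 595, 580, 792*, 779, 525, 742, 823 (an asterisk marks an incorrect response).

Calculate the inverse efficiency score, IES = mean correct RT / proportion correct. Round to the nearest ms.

761 ms

Correct trials (n=8): 676, 692, 595, 580, 779, 525, 742, 823
Mean correct RT = 5412/8 = 676.5000 ms
Proportion correct = 8/9
IES = 676.5000 / (8/9) = 761.062 ms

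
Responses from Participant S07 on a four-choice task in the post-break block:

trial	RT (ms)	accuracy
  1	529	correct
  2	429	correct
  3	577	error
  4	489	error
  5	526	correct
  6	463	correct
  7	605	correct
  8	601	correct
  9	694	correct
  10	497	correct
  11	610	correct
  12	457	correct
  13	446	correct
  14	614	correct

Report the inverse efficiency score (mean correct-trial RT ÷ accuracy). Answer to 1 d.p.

629.1 ms

Correct trials (n=12): 529, 429, 526, 463, 605, 601, 694, 497, 610, 457, 446, 614
Mean correct RT = 6471/12 = 539.2500 ms
Proportion correct = 12/14
IES = 539.2500 / (12/14) = 629.125 ms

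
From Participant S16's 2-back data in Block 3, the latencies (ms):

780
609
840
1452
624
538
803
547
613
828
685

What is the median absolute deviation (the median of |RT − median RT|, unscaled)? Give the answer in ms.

118 ms

Sorted: 538, 547, 609, 613, 624, 685, 780, 803, 828, 840, 1452 → median = 685
|x − 685|: 95, 76, 155, 767, 61, 147, 118, 138, 72, 143, 0
Sorted deviations: 0, 61, 72, 76, 95, 118, 138, 143, 147, 155, 767 → MAD = 118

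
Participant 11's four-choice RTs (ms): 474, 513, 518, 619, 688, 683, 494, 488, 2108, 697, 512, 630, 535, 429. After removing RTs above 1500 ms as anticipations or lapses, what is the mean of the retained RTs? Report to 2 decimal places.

560.00 ms

Excluded: 2108
Retained (n=13): Σ = 7280
Mean = 7280/13 = 560.0000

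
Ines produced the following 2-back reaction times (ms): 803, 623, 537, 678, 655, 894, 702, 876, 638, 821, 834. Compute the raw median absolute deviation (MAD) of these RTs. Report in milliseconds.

101 ms

Sorted: 537, 623, 638, 655, 678, 702, 803, 821, 834, 876, 894 → median = 702
|x − 702|: 101, 79, 165, 24, 47, 192, 0, 174, 64, 119, 132
Sorted deviations: 0, 24, 47, 64, 79, 101, 119, 132, 165, 174, 192 → MAD = 101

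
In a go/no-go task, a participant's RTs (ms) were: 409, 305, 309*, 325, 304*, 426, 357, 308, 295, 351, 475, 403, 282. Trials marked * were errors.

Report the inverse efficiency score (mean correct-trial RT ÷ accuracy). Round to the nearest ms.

423 ms

Correct trials (n=11): 409, 305, 325, 426, 357, 308, 295, 351, 475, 403, 282
Mean correct RT = 3936/11 = 357.8182 ms
Proportion correct = 11/13
IES = 357.8182 / (11/13) = 422.876 ms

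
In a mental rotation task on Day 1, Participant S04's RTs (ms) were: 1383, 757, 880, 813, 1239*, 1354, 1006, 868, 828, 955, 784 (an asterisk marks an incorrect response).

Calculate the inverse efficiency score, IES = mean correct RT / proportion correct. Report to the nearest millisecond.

1059 ms

Correct trials (n=10): 1383, 757, 880, 813, 1354, 1006, 868, 828, 955, 784
Mean correct RT = 9628/10 = 962.8000 ms
Proportion correct = 10/11
IES = 962.8000 / (10/11) = 1059.080 ms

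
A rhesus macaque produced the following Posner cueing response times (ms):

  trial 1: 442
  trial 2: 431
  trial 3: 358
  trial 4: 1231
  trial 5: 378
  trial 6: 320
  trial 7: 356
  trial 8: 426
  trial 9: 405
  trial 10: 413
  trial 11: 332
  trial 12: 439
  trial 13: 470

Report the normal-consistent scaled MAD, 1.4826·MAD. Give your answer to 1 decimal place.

Sorted: 320, 332, 356, 358, 378, 405, 413, 426, 431, 439, 442, 470, 1231 → median = 413
|x − 413| sorted: 0, 8, 13, 18, 26, 29, 35, 55, 57, 57, 81, 93, 818 → MAD = 35
Robust SD ≈ 1.4826 × 35 = 51.891

51.9 ms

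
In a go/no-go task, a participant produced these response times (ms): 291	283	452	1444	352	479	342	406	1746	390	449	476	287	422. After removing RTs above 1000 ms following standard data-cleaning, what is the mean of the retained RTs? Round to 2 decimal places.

385.75 ms

Excluded: 1444, 1746
Retained (n=12): Σ = 4629
Mean = 4629/12 = 385.7500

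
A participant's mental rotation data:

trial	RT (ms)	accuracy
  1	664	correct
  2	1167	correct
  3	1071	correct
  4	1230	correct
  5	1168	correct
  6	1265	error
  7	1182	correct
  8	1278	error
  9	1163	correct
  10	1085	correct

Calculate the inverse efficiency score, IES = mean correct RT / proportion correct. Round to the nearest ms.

1364 ms

Correct trials (n=8): 664, 1167, 1071, 1230, 1168, 1182, 1163, 1085
Mean correct RT = 8730/8 = 1091.2500 ms
Proportion correct = 8/10
IES = 1091.2500 / (8/10) = 1364.062 ms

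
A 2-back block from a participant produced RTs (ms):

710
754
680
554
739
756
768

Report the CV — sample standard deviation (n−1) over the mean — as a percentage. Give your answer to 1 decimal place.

10.5%

n = 7, Σ = 4961, M = 708.7143
Σ(x−M)² = 33481.429; s = √(33481.429/6) = 74.7010
CV = 74.7010 / 708.7143 = 0.10540 = 10.540%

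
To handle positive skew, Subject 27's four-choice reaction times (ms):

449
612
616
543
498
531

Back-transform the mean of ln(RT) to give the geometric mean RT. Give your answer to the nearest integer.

538 ms

ln(RT): 6.1070, 6.4167, 6.4232, 6.2971, 6.2106, 6.2748
Mean ln(RT) = 37.7295/6 = 6.28825
Geometric mean = exp(6.28825) = 538.21 ms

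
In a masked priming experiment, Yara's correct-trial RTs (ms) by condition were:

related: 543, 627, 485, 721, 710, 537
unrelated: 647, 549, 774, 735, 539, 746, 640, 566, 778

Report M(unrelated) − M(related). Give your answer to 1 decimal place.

59.9 ms

M(related) = 3623/6 = 603.833
M(unrelated) = 5974/9 = 663.778
Difference = 663.778 − 603.833 = 59.944 ms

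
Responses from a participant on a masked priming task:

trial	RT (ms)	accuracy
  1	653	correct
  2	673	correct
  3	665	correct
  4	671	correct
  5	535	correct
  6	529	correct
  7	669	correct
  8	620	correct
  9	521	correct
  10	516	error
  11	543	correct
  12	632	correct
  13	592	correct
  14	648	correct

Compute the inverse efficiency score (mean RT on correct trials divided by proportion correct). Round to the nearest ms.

659 ms

Correct trials (n=13): 653, 673, 665, 671, 535, 529, 669, 620, 521, 543, 632, 592, 648
Mean correct RT = 7951/13 = 611.6154 ms
Proportion correct = 13/14
IES = 611.6154 / (13/14) = 658.663 ms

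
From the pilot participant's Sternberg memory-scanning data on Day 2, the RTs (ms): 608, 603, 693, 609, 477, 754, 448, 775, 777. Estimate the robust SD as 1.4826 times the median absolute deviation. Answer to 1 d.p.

Sorted: 448, 477, 603, 608, 609, 693, 754, 775, 777 → median = 609
|x − 609| sorted: 0, 1, 6, 84, 132, 145, 161, 166, 168 → MAD = 132
Robust SD ≈ 1.4826 × 132 = 195.703

195.7 ms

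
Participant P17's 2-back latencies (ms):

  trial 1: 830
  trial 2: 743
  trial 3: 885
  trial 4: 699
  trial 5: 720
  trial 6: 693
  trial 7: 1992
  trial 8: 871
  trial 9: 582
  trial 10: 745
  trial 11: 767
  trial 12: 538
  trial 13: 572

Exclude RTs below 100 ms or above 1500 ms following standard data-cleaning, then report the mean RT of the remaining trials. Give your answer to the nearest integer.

Excluded: 1992
Retained (n=12): Σ = 8645
Mean = 8645/12 = 720.4167

720 ms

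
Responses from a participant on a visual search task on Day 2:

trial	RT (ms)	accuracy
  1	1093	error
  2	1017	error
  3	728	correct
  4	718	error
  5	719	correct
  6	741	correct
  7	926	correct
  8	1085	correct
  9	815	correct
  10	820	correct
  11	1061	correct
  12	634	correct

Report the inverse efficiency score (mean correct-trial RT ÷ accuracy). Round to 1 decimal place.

Correct trials (n=9): 728, 719, 741, 926, 1085, 815, 820, 1061, 634
Mean correct RT = 7529/9 = 836.5556 ms
Proportion correct = 9/12
IES = 836.5556 / (9/12) = 1115.407 ms

1115.4 ms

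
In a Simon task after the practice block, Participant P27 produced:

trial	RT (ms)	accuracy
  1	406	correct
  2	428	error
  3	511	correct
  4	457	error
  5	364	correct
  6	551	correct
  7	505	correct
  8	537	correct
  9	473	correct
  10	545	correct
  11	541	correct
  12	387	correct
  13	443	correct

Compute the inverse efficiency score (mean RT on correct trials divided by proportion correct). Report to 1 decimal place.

565.4 ms

Correct trials (n=11): 406, 511, 364, 551, 505, 537, 473, 545, 541, 387, 443
Mean correct RT = 5263/11 = 478.4545 ms
Proportion correct = 11/13
IES = 478.4545 / (11/13) = 565.446 ms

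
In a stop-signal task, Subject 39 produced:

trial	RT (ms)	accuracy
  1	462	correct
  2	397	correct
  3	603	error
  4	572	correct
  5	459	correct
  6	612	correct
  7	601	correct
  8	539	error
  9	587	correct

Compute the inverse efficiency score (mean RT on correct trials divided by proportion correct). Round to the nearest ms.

678 ms

Correct trials (n=7): 462, 397, 572, 459, 612, 601, 587
Mean correct RT = 3690/7 = 527.1429 ms
Proportion correct = 7/9
IES = 527.1429 / (7/9) = 677.755 ms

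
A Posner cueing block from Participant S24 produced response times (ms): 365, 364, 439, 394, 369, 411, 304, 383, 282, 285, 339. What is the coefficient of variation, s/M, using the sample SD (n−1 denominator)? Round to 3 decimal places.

0.142

n = 11, Σ = 3935, M = 357.7273
Σ(x−M)² = 25878.182; s = √(25878.182/10) = 50.8706
CV = 50.8706 / 357.7273 = 0.14220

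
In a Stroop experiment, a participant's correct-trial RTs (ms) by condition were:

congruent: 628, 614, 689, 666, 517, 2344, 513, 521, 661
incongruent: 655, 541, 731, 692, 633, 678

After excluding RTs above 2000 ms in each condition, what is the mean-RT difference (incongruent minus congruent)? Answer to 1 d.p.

53.9 ms

congruent: exclude 2344
M(congruent) = 4809/8 = 601.125
M(incongruent) = 3930/6 = 655.000
Difference = 655.000 − 601.125 = 53.875 ms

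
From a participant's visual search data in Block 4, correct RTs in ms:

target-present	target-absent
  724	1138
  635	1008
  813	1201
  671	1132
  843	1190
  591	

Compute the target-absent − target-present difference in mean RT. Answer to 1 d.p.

421.0 ms

M(target-present) = 4277/6 = 712.833
M(target-absent) = 5669/5 = 1133.800
Difference = 1133.800 − 712.833 = 420.967 ms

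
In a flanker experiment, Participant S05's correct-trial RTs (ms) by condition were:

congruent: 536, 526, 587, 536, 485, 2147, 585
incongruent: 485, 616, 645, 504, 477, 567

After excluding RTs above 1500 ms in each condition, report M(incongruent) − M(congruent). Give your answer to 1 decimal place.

congruent: exclude 2147
M(congruent) = 3255/6 = 542.500
M(incongruent) = 3294/6 = 549.000
Difference = 549.000 − 542.500 = 6.500 ms

6.5 ms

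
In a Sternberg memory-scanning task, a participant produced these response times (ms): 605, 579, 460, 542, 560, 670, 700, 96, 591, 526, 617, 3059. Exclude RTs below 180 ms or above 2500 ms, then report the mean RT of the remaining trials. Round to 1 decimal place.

585.0 ms

Excluded: 96, 3059
Retained (n=10): Σ = 5850
Mean = 5850/10 = 585.0000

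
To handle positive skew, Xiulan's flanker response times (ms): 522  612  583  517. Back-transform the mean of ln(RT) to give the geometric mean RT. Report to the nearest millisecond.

557 ms

ln(RT): 6.2577, 6.4167, 6.3682, 6.2480
Mean ln(RT) = 25.2906/4 = 6.32266
Geometric mean = exp(6.32266) = 557.05 ms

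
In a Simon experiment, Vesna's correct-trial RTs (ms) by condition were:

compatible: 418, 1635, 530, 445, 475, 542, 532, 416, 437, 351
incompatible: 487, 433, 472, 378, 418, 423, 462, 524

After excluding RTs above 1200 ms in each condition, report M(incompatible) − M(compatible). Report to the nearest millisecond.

compatible: exclude 1635
M(compatible) = 4146/9 = 460.667
M(incompatible) = 3597/8 = 449.625
Difference = 449.625 − 460.667 = -11.042 ms

-11 ms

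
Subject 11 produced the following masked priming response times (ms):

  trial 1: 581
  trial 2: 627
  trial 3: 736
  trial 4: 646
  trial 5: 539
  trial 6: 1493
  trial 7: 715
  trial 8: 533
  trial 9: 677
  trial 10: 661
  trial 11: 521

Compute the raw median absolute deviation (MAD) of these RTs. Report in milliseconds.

Sorted: 521, 533, 539, 581, 627, 646, 661, 677, 715, 736, 1493 → median = 646
|x − 646|: 65, 19, 90, 0, 107, 847, 69, 113, 31, 15, 125
Sorted deviations: 0, 15, 19, 31, 65, 69, 90, 107, 113, 125, 847 → MAD = 69

69 ms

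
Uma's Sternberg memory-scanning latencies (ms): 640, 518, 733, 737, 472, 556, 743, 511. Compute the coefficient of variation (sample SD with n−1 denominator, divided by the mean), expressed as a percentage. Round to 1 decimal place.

18.5%

n = 8, Σ = 4910, M = 613.7500
Σ(x−M)² = 89959.500; s = √(89959.500/7) = 113.3638
CV = 113.3638 / 613.7500 = 0.18471 = 18.471%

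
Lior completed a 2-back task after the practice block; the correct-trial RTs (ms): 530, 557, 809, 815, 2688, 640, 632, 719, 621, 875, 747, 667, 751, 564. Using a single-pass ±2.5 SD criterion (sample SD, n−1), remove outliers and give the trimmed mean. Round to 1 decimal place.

n = 14, ΣRT = 11615, M = 829.643
Σ(x−M)² = 3861143.21; s = √(3861143.21/13) = 544.987
Cutoffs: 829.643 ± 2.5·544.987 → [-532.8, 2192.1]
Outside: 2688 → excluded.
Retained (n=13): Σ = 8927, mean = 8927/13 = 686.692

686.7 ms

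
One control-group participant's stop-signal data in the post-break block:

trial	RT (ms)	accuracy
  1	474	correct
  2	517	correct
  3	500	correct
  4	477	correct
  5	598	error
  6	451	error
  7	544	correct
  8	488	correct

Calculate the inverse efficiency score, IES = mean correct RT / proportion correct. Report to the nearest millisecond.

667 ms

Correct trials (n=6): 474, 517, 500, 477, 544, 488
Mean correct RT = 3000/6 = 500.0000 ms
Proportion correct = 6/8
IES = 500.0000 / (6/8) = 666.667 ms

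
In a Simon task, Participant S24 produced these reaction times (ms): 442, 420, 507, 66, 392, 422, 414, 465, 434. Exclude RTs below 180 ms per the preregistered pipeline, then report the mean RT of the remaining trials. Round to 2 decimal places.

437.00 ms

Excluded: 66
Retained (n=8): Σ = 3496
Mean = 3496/8 = 437.0000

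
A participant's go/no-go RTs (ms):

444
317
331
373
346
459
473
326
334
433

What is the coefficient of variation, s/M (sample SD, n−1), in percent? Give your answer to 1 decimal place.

n = 10, Σ = 3836, M = 383.6000
Σ(x−M)² = 34272.400; s = √(34272.400/9) = 61.7094
CV = 61.7094 / 383.6000 = 0.16087 = 16.087%

16.1%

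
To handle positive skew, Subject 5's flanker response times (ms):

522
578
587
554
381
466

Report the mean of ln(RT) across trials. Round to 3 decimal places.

ln(RT): 6.2577, 6.3596, 6.3750, 6.3172, 5.9428, 6.1442
Σ ln(RT) = 37.3964
Mean = 37.3964/6 = 6.23274

6.233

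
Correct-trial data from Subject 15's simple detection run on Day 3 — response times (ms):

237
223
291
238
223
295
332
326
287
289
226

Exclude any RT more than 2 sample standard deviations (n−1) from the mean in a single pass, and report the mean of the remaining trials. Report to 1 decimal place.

n = 11, ΣRT = 2967, M = 269.727
Σ(x−M)² = 17162.18; s = √(17162.18/10) = 41.427
Cutoffs: 269.727 ± 2·41.427 → [186.9, 352.6]
No RTs fall outside the cutoffs; all 11 retained. Mean = 2967/11 = 269.727

269.7 ms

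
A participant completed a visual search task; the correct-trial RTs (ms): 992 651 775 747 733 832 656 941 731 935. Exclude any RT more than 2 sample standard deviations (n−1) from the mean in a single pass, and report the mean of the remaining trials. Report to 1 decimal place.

799.3 ms

n = 10, ΣRT = 7993, M = 799.300
Σ(x−M)² = 131610.10; s = √(131610.10/9) = 120.927
Cutoffs: 799.300 ± 2·120.927 → [557.4, 1041.2]
No RTs fall outside the cutoffs; all 10 retained. Mean = 7993/10 = 799.300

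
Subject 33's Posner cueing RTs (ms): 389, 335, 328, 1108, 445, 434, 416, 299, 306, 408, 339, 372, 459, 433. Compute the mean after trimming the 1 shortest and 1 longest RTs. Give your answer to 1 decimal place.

388.7 ms

Sorted: 299, 306, 328, 335, 339, 372, 389, 408, 416, 433, 434, 445, 459, 1108
Drop lowest 1 (299) and highest 1 (1108)
Remaining (n=12): Σ = 4664, mean = 4664/12 = 388.667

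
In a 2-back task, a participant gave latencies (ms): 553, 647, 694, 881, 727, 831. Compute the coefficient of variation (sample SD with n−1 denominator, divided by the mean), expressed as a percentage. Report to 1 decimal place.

n = 6, Σ = 4333, M = 722.1667
Σ(x−M)² = 72156.833; s = √(72156.833/5) = 120.1306
CV = 120.1306 / 722.1667 = 0.16635 = 16.635%

16.6%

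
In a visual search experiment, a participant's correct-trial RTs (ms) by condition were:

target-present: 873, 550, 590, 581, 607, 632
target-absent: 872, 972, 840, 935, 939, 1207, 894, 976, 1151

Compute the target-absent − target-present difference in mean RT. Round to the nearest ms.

M(target-present) = 3833/6 = 638.833
M(target-absent) = 8786/9 = 976.222
Difference = 976.222 − 638.833 = 337.389 ms

337 ms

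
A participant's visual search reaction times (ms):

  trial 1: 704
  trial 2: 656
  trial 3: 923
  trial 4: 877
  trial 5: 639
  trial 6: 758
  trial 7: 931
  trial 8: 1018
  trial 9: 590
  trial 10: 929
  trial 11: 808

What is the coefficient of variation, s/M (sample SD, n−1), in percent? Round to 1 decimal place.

n = 11, Σ = 8833, M = 803.0000
Σ(x−M)² = 204086.000; s = √(204086.000/10) = 142.8587
CV = 142.8587 / 803.0000 = 0.17791 = 17.791%

17.8%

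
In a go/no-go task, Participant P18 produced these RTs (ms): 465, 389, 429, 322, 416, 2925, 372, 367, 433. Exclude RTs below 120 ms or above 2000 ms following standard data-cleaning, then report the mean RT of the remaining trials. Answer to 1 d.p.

Excluded: 2925
Retained (n=8): Σ = 3193
Mean = 3193/8 = 399.1250

399.1 ms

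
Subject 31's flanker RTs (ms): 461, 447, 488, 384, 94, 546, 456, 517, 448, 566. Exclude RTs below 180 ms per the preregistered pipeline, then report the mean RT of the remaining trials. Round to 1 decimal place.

Excluded: 94
Retained (n=9): Σ = 4313
Mean = 4313/9 = 479.2222

479.2 ms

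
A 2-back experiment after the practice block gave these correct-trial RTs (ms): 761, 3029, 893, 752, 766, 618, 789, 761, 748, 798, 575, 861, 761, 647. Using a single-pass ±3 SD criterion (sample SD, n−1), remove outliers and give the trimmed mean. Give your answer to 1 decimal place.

748.5 ms

n = 14, ΣRT = 12759, M = 911.357
Σ(x−M)² = 4925215.21; s = √(4925215.21/13) = 615.518
Cutoffs: 911.357 ± 3·615.518 → [-935.2, 2757.9]
Outside: 3029 → excluded.
Retained (n=13): Σ = 9730, mean = 9730/13 = 748.462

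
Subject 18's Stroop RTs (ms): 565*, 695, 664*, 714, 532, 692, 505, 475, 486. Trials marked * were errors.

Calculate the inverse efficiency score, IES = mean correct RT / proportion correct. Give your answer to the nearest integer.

Correct trials (n=7): 695, 714, 532, 692, 505, 475, 486
Mean correct RT = 4099/7 = 585.5714 ms
Proportion correct = 7/9
IES = 585.5714 / (7/9) = 752.878 ms

753 ms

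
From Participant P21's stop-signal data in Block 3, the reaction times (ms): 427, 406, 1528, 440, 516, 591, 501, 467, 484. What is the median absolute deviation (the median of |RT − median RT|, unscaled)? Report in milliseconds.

44 ms

Sorted: 406, 427, 440, 467, 484, 501, 516, 591, 1528 → median = 484
|x − 484|: 57, 78, 1044, 44, 32, 107, 17, 17, 0
Sorted deviations: 0, 17, 17, 32, 44, 57, 78, 107, 1044 → MAD = 44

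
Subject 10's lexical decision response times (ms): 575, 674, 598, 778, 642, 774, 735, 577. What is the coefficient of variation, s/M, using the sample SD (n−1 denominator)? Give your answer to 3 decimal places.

n = 8, Σ = 5353, M = 669.1250
Σ(x−M)² = 50356.875; s = √(50356.875/7) = 84.8165
CV = 84.8165 / 669.1250 = 0.12676

0.127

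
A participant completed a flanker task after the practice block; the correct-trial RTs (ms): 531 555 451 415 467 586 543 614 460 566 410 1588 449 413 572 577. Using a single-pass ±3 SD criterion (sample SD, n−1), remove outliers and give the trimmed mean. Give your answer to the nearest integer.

507 ms

n = 16, ΣRT = 9197, M = 574.812
Σ(x−M)² = 1166474.44; s = √(1166474.44/15) = 278.864
Cutoffs: 574.812 ± 3·278.864 → [-261.8, 1411.4]
Outside: 1588 → excluded.
Retained (n=15): Σ = 7609, mean = 7609/15 = 507.267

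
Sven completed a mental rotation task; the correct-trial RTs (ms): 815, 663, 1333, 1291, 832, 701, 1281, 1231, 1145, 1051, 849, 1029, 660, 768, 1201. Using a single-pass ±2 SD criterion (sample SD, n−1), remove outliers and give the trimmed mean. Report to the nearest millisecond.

990 ms

n = 15, ΣRT = 14850, M = 990.000
Σ(x−M)² = 848904.00; s = √(848904.00/14) = 246.244
Cutoffs: 990.000 ± 2·246.244 → [497.5, 1482.5]
No RTs fall outside the cutoffs; all 15 retained. Mean = 14850/15 = 990.000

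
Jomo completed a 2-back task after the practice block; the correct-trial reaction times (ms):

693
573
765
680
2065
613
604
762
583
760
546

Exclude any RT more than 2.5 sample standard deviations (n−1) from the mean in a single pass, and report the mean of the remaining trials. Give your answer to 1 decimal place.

657.9 ms

n = 11, ΣRT = 8644, M = 785.818
Σ(x−M)² = 1864649.64; s = √(1864649.64/10) = 431.816
Cutoffs: 785.818 ± 2.5·431.816 → [-293.7, 1865.4]
Outside: 2065 → excluded.
Retained (n=10): Σ = 6579, mean = 6579/10 = 657.900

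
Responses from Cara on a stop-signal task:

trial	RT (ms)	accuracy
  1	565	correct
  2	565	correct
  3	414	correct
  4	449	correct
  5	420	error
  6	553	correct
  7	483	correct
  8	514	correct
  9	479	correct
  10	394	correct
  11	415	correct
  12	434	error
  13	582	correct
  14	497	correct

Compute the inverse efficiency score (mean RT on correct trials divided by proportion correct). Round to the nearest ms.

575 ms

Correct trials (n=12): 565, 565, 414, 449, 553, 483, 514, 479, 394, 415, 582, 497
Mean correct RT = 5910/12 = 492.5000 ms
Proportion correct = 12/14
IES = 492.5000 / (12/14) = 574.583 ms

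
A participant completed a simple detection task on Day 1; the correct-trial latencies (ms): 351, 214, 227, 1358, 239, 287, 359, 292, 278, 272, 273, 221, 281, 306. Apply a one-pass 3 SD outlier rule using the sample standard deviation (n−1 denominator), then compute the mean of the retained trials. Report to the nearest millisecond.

277 ms

n = 14, ΣRT = 4958, M = 354.143
Σ(x−M)² = 1109719.71; s = √(1109719.71/13) = 292.170
Cutoffs: 354.143 ± 3·292.170 → [-522.4, 1230.7]
Outside: 1358 → excluded.
Retained (n=13): Σ = 3600, mean = 3600/13 = 276.923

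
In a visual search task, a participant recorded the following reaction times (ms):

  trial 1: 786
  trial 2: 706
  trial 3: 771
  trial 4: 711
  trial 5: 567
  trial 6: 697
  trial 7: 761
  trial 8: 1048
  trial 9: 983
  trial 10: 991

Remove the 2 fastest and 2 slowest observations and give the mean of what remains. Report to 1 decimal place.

Sorted: 567, 697, 706, 711, 761, 771, 786, 983, 991, 1048
Drop lowest 2 (567, 697) and highest 2 (991, 1048)
Remaining (n=6): Σ = 4718, mean = 4718/6 = 786.333

786.3 ms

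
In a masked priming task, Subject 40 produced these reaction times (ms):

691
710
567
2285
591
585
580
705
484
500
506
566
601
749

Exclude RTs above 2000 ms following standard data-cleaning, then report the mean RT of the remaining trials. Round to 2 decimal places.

Excluded: 2285
Retained (n=13): Σ = 7835
Mean = 7835/13 = 602.6923

602.69 ms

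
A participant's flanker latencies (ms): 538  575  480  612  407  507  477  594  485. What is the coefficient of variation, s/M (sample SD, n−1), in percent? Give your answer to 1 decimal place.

n = 9, Σ = 4675, M = 519.4444
Σ(x−M)² = 34898.222; s = √(34898.222/8) = 66.0475
CV = 66.0475 / 519.4444 = 0.12715 = 12.715%

12.7%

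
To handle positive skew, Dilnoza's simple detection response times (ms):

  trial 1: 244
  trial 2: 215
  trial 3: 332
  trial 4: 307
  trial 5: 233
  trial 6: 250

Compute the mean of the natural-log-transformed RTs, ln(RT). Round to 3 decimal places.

ln(RT): 5.4972, 5.3706, 5.8051, 5.7268, 5.4510, 5.5215
Σ ln(RT) = 33.3723
Mean = 33.3723/6 = 5.56205

5.562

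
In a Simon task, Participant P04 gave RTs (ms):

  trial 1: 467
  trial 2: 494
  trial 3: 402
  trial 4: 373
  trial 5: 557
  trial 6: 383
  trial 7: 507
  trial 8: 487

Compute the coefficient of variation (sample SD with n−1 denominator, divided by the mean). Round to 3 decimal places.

n = 8, Σ = 3670, M = 458.7500
Σ(x−M)² = 30401.500; s = √(30401.500/7) = 65.9020
CV = 65.9020 / 458.7500 = 0.14366

0.144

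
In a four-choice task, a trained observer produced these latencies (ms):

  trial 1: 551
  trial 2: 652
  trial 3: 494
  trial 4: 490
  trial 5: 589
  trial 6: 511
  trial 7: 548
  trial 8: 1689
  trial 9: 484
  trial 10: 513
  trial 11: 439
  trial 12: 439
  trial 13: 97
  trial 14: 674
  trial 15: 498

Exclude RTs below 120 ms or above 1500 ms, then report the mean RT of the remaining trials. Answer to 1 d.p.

529.4 ms

Excluded: 97, 1689
Retained (n=13): Σ = 6882
Mean = 6882/13 = 529.3846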